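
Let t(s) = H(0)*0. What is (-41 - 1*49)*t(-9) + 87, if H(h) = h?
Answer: 87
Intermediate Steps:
t(s) = 0 (t(s) = 0*0 = 0)
(-41 - 1*49)*t(-9) + 87 = (-41 - 1*49)*0 + 87 = (-41 - 49)*0 + 87 = -90*0 + 87 = 0 + 87 = 87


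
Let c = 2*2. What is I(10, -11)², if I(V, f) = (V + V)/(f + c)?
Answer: 400/49 ≈ 8.1633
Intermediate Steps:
c = 4
I(V, f) = 2*V/(4 + f) (I(V, f) = (V + V)/(f + 4) = (2*V)/(4 + f) = 2*V/(4 + f))
I(10, -11)² = (2*10/(4 - 11))² = (2*10/(-7))² = (2*10*(-⅐))² = (-20/7)² = 400/49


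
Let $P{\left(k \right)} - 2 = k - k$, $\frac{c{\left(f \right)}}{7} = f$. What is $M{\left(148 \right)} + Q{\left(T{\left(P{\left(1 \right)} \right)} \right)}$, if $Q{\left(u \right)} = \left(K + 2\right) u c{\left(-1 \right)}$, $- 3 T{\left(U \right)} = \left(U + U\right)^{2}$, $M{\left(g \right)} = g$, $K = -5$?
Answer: $36$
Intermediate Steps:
$c{\left(f \right)} = 7 f$
$P{\left(k \right)} = 2$ ($P{\left(k \right)} = 2 + \left(k - k\right) = 2 + 0 = 2$)
$T{\left(U \right)} = - \frac{4 U^{2}}{3}$ ($T{\left(U \right)} = - \frac{\left(U + U\right)^{2}}{3} = - \frac{\left(2 U\right)^{2}}{3} = - \frac{4 U^{2}}{3}$)
$Q{\left(u \right)} = 21 u$ ($Q{\left(u \right)} = \left(-5 + 2\right) u 7 \left(-1\right) = - 3 u \left(-7\right) = - 3 \left(- 7 u\right) = 21 u$)
$M{\left(148 \right)} + Q{\left(T{\left(P{\left(1 \right)} \right)} \right)} = 148 + 21 \left(- \frac{4 \cdot 2^{2}}{3}\right) = 148 + 21 \left(\left(- \frac{4}{3}\right) 4\right) = 148 + 21 \left(- \frac{16}{3}\right) = 148 - 112 = 36$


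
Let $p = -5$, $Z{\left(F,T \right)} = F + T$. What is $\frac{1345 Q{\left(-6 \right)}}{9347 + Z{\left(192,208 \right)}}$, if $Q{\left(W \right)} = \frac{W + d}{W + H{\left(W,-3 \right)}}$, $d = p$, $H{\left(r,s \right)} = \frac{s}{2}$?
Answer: $\frac{5918}{29241} \approx 0.20239$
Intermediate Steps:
$H{\left(r,s \right)} = \frac{s}{2}$ ($H{\left(r,s \right)} = s \frac{1}{2} = \frac{s}{2}$)
$d = -5$
$Q{\left(W \right)} = \frac{-5 + W}{- \frac{3}{2} + W}$ ($Q{\left(W \right)} = \frac{W - 5}{W + \frac{1}{2} \left(-3\right)} = \frac{-5 + W}{W - \frac{3}{2}} = \frac{-5 + W}{- \frac{3}{2} + W}$)
$\frac{1345 Q{\left(-6 \right)}}{9347 + Z{\left(192,208 \right)}} = \frac{1345 \frac{2 \left(-5 - 6\right)}{-3 + 2 \left(-6\right)}}{9347 + \left(192 + 208\right)} = \frac{1345 \cdot 2 \frac{1}{-3 - 12} \left(-11\right)}{9347 + 400} = \frac{1345 \cdot 2 \frac{1}{-15} \left(-11\right)}{9747} = 1345 \cdot 2 \left(- \frac{1}{15}\right) \left(-11\right) \frac{1}{9747} = 1345 \cdot \frac{22}{15} \cdot \frac{1}{9747} = \frac{5918}{3} \cdot \frac{1}{9747} = \frac{5918}{29241}$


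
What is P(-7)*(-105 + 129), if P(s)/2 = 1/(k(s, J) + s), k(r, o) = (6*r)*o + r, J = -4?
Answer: 24/77 ≈ 0.31169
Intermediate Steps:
k(r, o) = r + 6*o*r (k(r, o) = 6*o*r + r = r + 6*o*r)
P(s) = -1/(11*s) (P(s) = 2/(s*(1 + 6*(-4)) + s) = 2/(s*(1 - 24) + s) = 2/(s*(-23) + s) = 2/(-23*s + s) = 2/((-22*s)) = 2*(-1/(22*s)) = -1/(11*s))
P(-7)*(-105 + 129) = (-1/11/(-7))*(-105 + 129) = -1/11*(-⅐)*24 = (1/77)*24 = 24/77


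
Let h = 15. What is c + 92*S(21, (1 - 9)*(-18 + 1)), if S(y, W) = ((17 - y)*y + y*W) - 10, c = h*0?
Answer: 254104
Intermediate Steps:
c = 0 (c = 15*0 = 0)
S(y, W) = -10 + W*y + y*(17 - y) (S(y, W) = (y*(17 - y) + W*y) - 10 = (W*y + y*(17 - y)) - 10 = -10 + W*y + y*(17 - y))
c + 92*S(21, (1 - 9)*(-18 + 1)) = 0 + 92*(-10 - 1*21² + 17*21 + ((1 - 9)*(-18 + 1))*21) = 0 + 92*(-10 - 1*441 + 357 - 8*(-17)*21) = 0 + 92*(-10 - 441 + 357 + 136*21) = 0 + 92*(-10 - 441 + 357 + 2856) = 0 + 92*2762 = 0 + 254104 = 254104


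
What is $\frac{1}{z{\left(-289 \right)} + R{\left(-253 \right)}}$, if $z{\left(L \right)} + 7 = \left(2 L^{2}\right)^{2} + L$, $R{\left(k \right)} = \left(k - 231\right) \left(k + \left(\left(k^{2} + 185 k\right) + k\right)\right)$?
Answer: $\frac{1}{27894947636} \approx 3.5849 \cdot 10^{-11}$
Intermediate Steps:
$R{\left(k \right)} = \left(-231 + k\right) \left(k^{2} + 187 k\right)$ ($R{\left(k \right)} = \left(-231 + k\right) \left(k + \left(k^{2} + 186 k\right)\right) = \left(-231 + k\right) \left(k^{2} + 187 k\right)$)
$z{\left(L \right)} = -7 + L + 4 L^{4}$ ($z{\left(L \right)} = -7 + \left(\left(2 L^{2}\right)^{2} + L\right) = -7 + \left(4 L^{4} + L\right) = -7 + \left(L + 4 L^{4}\right) = -7 + L + 4 L^{4}$)
$\frac{1}{z{\left(-289 \right)} + R{\left(-253 \right)}} = \frac{1}{\left(-7 - 289 + 4 \left(-289\right)^{4}\right) - 253 \left(-43197 + \left(-253\right)^{2} - -11132\right)} = \frac{1}{\left(-7 - 289 + 4 \cdot 6975757441\right) - 253 \left(-43197 + 64009 + 11132\right)} = \frac{1}{\left(-7 - 289 + 27903029764\right) - 8081832} = \frac{1}{27903029468 - 8081832} = \frac{1}{27894947636}$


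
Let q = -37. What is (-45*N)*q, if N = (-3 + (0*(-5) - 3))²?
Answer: 59940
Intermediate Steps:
N = 36 (N = (-3 + (0 - 3))² = (-3 - 3)² = (-6)² = 36)
(-45*N)*q = -45*36*(-37) = -1620*(-37) = 59940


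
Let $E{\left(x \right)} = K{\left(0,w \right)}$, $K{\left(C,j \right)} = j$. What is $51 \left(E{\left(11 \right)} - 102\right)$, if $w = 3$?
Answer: $-5049$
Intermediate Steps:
$E{\left(x \right)} = 3$
$51 \left(E{\left(11 \right)} - 102\right) = 51 \left(3 - 102\right) = 51 \left(-99\right) = -5049$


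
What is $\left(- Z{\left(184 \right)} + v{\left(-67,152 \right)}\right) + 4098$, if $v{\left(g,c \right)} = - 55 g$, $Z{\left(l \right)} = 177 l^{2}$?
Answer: $-5984729$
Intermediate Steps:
$\left(- Z{\left(184 \right)} + v{\left(-67,152 \right)}\right) + 4098 = \left(- 177 \cdot 184^{2} - -3685\right) + 4098 = \left(- 177 \cdot 33856 + 3685\right) + 4098 = \left(\left(-1\right) 5992512 + 3685\right) + 4098 = \left(-5992512 + 3685\right) + 4098 = -5988827 + 4098 = -5984729$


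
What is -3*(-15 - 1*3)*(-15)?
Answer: -810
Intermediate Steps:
-3*(-15 - 1*3)*(-15) = -3*(-15 - 3)*(-15) = -3*(-18)*(-15) = 54*(-15) = -810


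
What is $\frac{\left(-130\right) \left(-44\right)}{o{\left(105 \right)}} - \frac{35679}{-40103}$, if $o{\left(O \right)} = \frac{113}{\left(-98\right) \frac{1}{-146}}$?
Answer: $\frac{1647769273}{47258521} \approx 34.867$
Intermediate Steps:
$o{\left(O \right)} = \frac{8249}{49}$ ($o{\left(O \right)} = \frac{113}{\left(-98\right) \left(- \frac{1}{146}\right)} = \frac{113}{\frac{49}{73}} = 113 \cdot \frac{73}{49} = \frac{8249}{49}$)
$\frac{\left(-130\right) \left(-44\right)}{o{\left(105 \right)}} - \frac{35679}{-40103} = \frac{\left(-130\right) \left(-44\right)}{\frac{8249}{49}} - \frac{35679}{-40103} = 5720 \cdot \frac{49}{8249} - - \frac{5097}{5729} = \frac{280280}{8249} + \frac{5097}{5729} = \frac{1647769273}{47258521}$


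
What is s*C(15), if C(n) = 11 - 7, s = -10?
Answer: -40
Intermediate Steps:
C(n) = 4
s*C(15) = -10*4 = -40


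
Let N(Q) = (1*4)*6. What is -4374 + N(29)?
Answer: -4350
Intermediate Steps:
N(Q) = 24 (N(Q) = 4*6 = 24)
-4374 + N(29) = -4374 + 24 = -4350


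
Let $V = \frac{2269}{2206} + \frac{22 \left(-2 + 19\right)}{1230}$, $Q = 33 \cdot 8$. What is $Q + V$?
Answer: $\frac{359974117}{1356690} \approx 265.33$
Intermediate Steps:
$Q = 264$
$V = \frac{1807957}{1356690}$ ($V = 2269 \cdot \frac{1}{2206} + 22 \cdot 17 \cdot \frac{1}{1230} = \frac{2269}{2206} + 374 \cdot \frac{1}{1230} = \frac{2269}{2206} + \frac{187}{615} = \frac{1807957}{1356690} \approx 1.3326$)
$Q + V = 264 + \frac{1807957}{1356690} = \frac{359974117}{1356690}$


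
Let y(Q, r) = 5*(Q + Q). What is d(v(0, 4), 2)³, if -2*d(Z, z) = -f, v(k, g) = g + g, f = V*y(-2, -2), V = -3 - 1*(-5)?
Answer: -8000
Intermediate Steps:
y(Q, r) = 10*Q (y(Q, r) = 5*(2*Q) = 10*Q)
V = 2 (V = -3 + 5 = 2)
f = -40 (f = 2*(10*(-2)) = 2*(-20) = -40)
v(k, g) = 2*g
d(Z, z) = -20 (d(Z, z) = -(-1)*(-40)/2 = -½*40 = -20)
d(v(0, 4), 2)³ = (-20)³ = -8000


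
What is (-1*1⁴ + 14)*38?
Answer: 494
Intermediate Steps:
(-1*1⁴ + 14)*38 = (-1*1 + 14)*38 = (-1 + 14)*38 = 13*38 = 494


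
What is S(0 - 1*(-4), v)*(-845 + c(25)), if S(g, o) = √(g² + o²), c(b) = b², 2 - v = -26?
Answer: -4400*√2 ≈ -6222.5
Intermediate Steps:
v = 28 (v = 2 - 1*(-26) = 2 + 26 = 28)
S(0 - 1*(-4), v)*(-845 + c(25)) = √((0 - 1*(-4))² + 28²)*(-845 + 25²) = √((0 + 4)² + 784)*(-845 + 625) = √(4² + 784)*(-220) = √(16 + 784)*(-220) = √800*(-220) = (20*√2)*(-220) = -4400*√2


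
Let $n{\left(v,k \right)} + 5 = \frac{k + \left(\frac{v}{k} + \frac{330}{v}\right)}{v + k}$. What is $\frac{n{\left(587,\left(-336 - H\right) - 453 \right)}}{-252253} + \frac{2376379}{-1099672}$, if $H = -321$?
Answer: $- \frac{699870694390873703}{323871245495303688} \approx -2.161$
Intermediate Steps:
$n{\left(v,k \right)} = -5 + \frac{k + \frac{330}{v} + \frac{v}{k}}{k + v}$ ($n{\left(v,k \right)} = -5 + \frac{k + \left(\frac{v}{k} + \frac{330}{v}\right)}{v + k} = -5 + \frac{k + \left(\frac{330}{v} + \frac{v}{k}\right)}{k + v} = -5 + \frac{k + \frac{330}{v} + \frac{v}{k}}{k + v}$)
$\frac{n{\left(587,\left(-336 - H\right) - 453 \right)}}{-252253} + \frac{2376379}{-1099672} = \frac{\frac{1}{\left(-336 - -321\right) - 453} \cdot \frac{1}{587} \frac{1}{\left(\left(-336 - -321\right) - 453\right) + 587} \left(587^{2} + 330 \left(\left(-336 - -321\right) - 453\right) - 5 \left(\left(-336 - -321\right) - 453\right) 587^{2} - 2348 \left(\left(-336 - -321\right) - 453\right)^{2}\right)}{-252253} + \frac{2376379}{-1099672} = \frac{1}{\left(-336 + 321\right) - 453} \cdot \frac{1}{587} \frac{1}{\left(\left(-336 + 321\right) - 453\right) + 587} \left(344569 + 330 \left(\left(-336 + 321\right) - 453\right) - 5 \left(\left(-336 + 321\right) - 453\right) 344569 - 2348 \left(\left(-336 + 321\right) - 453\right)^{2}\right) \left(- \frac{1}{252253}\right) + 2376379 \left(- \frac{1}{1099672}\right) = \frac{1}{-15 - 453} \cdot \frac{1}{587} \frac{1}{\left(-15 - 453\right) + 587} \left(344569 + 330 \left(-15 - 453\right) - 5 \left(-15 - 453\right) 344569 - 2348 \left(-15 - 453\right)^{2}\right) \left(- \frac{1}{252253}\right) - \frac{2376379}{1099672} = \frac{1}{-468} \cdot \frac{1}{587} \frac{1}{-468 + 587} \left(344569 + 330 \left(-468\right) - \left(-2340\right) 344569 - 2348 \left(-468\right)^{2}\right) \left(- \frac{1}{252253}\right) - \frac{2376379}{1099672} = \left(- \frac{1}{468}\right) \frac{1}{587} \cdot \frac{1}{119} \left(344569 - 154440 + 806291460 - 2348 \cdot 219024\right) \left(- \frac{1}{252253}\right) - \frac{2376379}{1099672} = \left(- \frac{1}{468}\right) \frac{1}{587} \cdot \frac{1}{119} \left(344569 - 154440 + 806291460 - 514268352\right) \left(- \frac{1}{252253}\right) - \frac{2376379}{1099672} = \left(- \frac{1}{468}\right) \frac{1}{587} \cdot \frac{1}{119} \cdot 292213237 \left(- \frac{1}{252253}\right) - \frac{2376379}{1099672} = \left(- \frac{292213237}{32691204}\right) \left(- \frac{1}{252253}\right) - \frac{2376379}{1099672} = \frac{292213237}{8246454282612} - \frac{2376379}{1099672} = - \frac{699870694390873703}{323871245495303688}$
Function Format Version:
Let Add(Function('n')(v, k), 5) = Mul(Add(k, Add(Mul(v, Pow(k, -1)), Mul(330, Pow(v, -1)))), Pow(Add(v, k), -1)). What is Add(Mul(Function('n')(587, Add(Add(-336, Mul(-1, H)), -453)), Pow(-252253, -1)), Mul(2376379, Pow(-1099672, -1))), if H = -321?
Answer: Rational(-699870694390873703, 323871245495303688) ≈ -2.1610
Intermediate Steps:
Function('n')(v, k) = Add(-5, Mul(Pow(Add(k, v), -1), Add(k, Mul(330, Pow(v, -1)), Mul(v, Pow(k, -1))))) (Function('n')(v, k) = Add(-5, Mul(Add(k, Add(Mul(v, Pow(k, -1)), Mul(330, Pow(v, -1)))), Pow(Add(v, k), -1))) = Add(-5, Mul(Add(k, Add(Mul(330, Pow(v, -1)), Mul(v, Pow(k, -1)))), Pow(Add(k, v), -1))) = Add(-5, Mul(Add(k, Mul(330, Pow(v, -1)), Mul(v, Pow(k, -1))), Pow(Add(k, v), -1))) = Add(-5, Mul(Pow(Add(k, v), -1), Add(k, Mul(330, Pow(v, -1)), Mul(v, Pow(k, -1))))))
Add(Mul(Function('n')(587, Add(Add(-336, Mul(-1, H)), -453)), Pow(-252253, -1)), Mul(2376379, Pow(-1099672, -1))) = Add(Mul(Mul(Pow(Add(Add(-336, Mul(-1, -321)), -453), -1), Pow(587, -1), Pow(Add(Add(Add(-336, Mul(-1, -321)), -453), 587), -1), Add(Pow(587, 2), Mul(330, Add(Add(-336, Mul(-1, -321)), -453)), Mul(-5, Add(Add(-336, Mul(-1, -321)), -453), Pow(587, 2)), Mul(-4, 587, Pow(Add(Add(-336, Mul(-1, -321)), -453), 2)))), Pow(-252253, -1)), Mul(2376379, Pow(-1099672, -1))) = Add(Mul(Mul(Pow(Add(Add(-336, 321), -453), -1), Rational(1, 587), Pow(Add(Add(Add(-336, 321), -453), 587), -1), Add(344569, Mul(330, Add(Add(-336, 321), -453)), Mul(-5, Add(Add(-336, 321), -453), 344569), Mul(-4, 587, Pow(Add(Add(-336, 321), -453), 2)))), Rational(-1, 252253)), Mul(2376379, Rational(-1, 1099672))) = Add(Mul(Mul(Pow(Add(-15, -453), -1), Rational(1, 587), Pow(Add(Add(-15, -453), 587), -1), Add(344569, Mul(330, Add(-15, -453)), Mul(-5, Add(-15, -453), 344569), Mul(-4, 587, Pow(Add(-15, -453), 2)))), Rational(-1, 252253)), Rational(-2376379, 1099672)) = Add(Mul(Mul(Pow(-468, -1), Rational(1, 587), Pow(Add(-468, 587), -1), Add(344569, Mul(330, -468), Mul(-5, -468, 344569), Mul(-4, 587, Pow(-468, 2)))), Rational(-1, 252253)), Rational(-2376379, 1099672)) = Add(Mul(Mul(Rational(-1, 468), Rational(1, 587), Pow(119, -1), Add(344569, -154440, 806291460, Mul(-4, 587, 219024))), Rational(-1, 252253)), Rational(-2376379, 1099672)) = Add(Mul(Mul(Rational(-1, 468), Rational(1, 587), Rational(1, 119), Add(344569, -154440, 806291460, -514268352)), Rational(-1, 252253)), Rational(-2376379, 1099672)) = Add(Mul(Mul(Rational(-1, 468), Rational(1, 587), Rational(1, 119), 292213237), Rational(-1, 252253)), Rational(-2376379, 1099672)) = Add(Mul(Rational(-292213237, 32691204), Rational(-1, 252253)), Rational(-2376379, 1099672)) = Add(Rational(292213237, 8246454282612), Rational(-2376379, 1099672)) = Rational(-699870694390873703, 323871245495303688)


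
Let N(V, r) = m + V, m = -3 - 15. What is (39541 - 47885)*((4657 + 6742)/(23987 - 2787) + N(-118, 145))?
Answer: 2995288443/2650 ≈ 1.1303e+6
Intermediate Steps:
m = -18
N(V, r) = -18 + V
(39541 - 47885)*((4657 + 6742)/(23987 - 2787) + N(-118, 145)) = (39541 - 47885)*((4657 + 6742)/(23987 - 2787) + (-18 - 118)) = -8344*(11399/21200 - 136) = -8344*(-2871801/21200) = 2995288443/2650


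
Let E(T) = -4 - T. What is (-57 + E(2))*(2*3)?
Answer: -378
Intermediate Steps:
(-57 + E(2))*(2*3) = (-57 + (-4 - 1*2))*(2*3) = (-57 + (-4 - 2))*6 = (-57 - 6)*6 = -63*6 = -378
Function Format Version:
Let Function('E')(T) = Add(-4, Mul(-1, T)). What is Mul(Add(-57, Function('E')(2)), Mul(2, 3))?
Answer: -378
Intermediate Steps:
Mul(Add(-57, Function('E')(2)), Mul(2, 3)) = Mul(Add(-57, Add(-4, Mul(-1, 2))), Mul(2, 3)) = Mul(Add(-57, Add(-4, -2)), 6) = Mul(Add(-57, -6), 6) = Mul(-63, 6) = -378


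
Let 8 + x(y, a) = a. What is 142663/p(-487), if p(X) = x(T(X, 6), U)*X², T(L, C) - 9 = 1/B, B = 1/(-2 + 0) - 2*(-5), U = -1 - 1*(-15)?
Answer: 142663/1423014 ≈ 0.10025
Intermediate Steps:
U = 14 (U = -1 + 15 = 14)
B = 19/2 (B = 1/(-2) + 10 = -½ + 10 = 19/2 ≈ 9.5000)
T(L, C) = 173/19 (T(L, C) = 9 + 1/(19/2) = 9 + 2/19 = 173/19)
x(y, a) = -8 + a
p(X) = 6*X² (p(X) = (-8 + 14)*X² = 6*X²)
142663/p(-487) = 142663/((6*(-487)²)) = 142663/((6*237169)) = 142663/1423014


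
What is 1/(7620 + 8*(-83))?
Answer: 1/6956 ≈ 0.00014376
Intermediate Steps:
1/(7620 + 8*(-83)) = 1/(7620 - 664) = 1/6956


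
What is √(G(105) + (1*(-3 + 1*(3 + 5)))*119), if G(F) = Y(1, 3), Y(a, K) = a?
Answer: 2*√149 ≈ 24.413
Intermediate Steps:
G(F) = 1
√(G(105) + (1*(-3 + 1*(3 + 5)))*119) = √(1 + (1*(-3 + 1*(3 + 5)))*119) = √(1 + (1*(-3 + 1*8))*119) = √(1 + (1*(-3 + 8))*119) = √(1 + (1*5)*119) = √(1 + 5*119) = √(1 + 595) = √596 = 2*√149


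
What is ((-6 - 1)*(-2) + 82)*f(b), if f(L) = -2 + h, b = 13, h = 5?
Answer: 288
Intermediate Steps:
f(L) = 3 (f(L) = -2 + 5 = 3)
((-6 - 1)*(-2) + 82)*f(b) = ((-6 - 1)*(-2) + 82)*3 = (-7*(-2) + 82)*3 = (14 + 82)*3 = 96*3 = 288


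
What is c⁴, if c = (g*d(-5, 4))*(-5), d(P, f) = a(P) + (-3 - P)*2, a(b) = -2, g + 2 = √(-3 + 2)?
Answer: 10000*(2 - I)⁴ ≈ -70000.0 - 2.4e+5*I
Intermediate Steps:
g = -2 + I (g = -2 + √(-3 + 2) = -2 + √(-1) = -2 + I ≈ -2.0 + 1.0*I)
d(P, f) = -8 - 2*P (d(P, f) = -2 + (-3 - P)*2 = -2 + (-6 - 2*P) = -8 - 2*P)
c = 20 - 10*I (c = ((-2 + I)*(-8 - 2*(-5)))*(-5) = ((-2 + I)*(-8 + 10))*(-5) = ((-2 + I)*2)*(-5) = (-4 + 2*I)*(-5) = 20 - 10*I ≈ 20.0 - 10.0*I)
c⁴ = (20 - 10*I)⁴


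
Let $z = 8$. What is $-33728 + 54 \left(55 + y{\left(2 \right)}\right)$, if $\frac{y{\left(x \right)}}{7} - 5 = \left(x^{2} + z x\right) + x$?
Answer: $-20552$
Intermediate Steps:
$y{\left(x \right)} = 35 + 7 x^{2} + 63 x$ ($y{\left(x \right)} = 35 + 7 \left(\left(x^{2} + 8 x\right) + x\right) = 35 + 7 \left(x^{2} + 9 x\right) = 35 + \left(7 x^{2} + 63 x\right) = 35 + 7 x^{2} + 63 x$)
$-33728 + 54 \left(55 + y{\left(2 \right)}\right) = -33728 + 54 \left(55 + \left(35 + 7 \cdot 2^{2} + 63 \cdot 2\right)\right) = -33728 + 54 \left(55 + \left(35 + 7 \cdot 4 + 126\right)\right) = -33728 + 54 \left(55 + \left(35 + 28 + 126\right)\right) = -33728 + 54 \left(55 + 189\right) = -33728 + 54 \cdot 244 = -33728 + 13176 = -20552$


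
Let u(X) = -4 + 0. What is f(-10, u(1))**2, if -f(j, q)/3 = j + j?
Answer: 3600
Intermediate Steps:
u(X) = -4
f(j, q) = -6*j (f(j, q) = -3*(j + j) = -6*j)
f(-10, u(1))**2 = (-6*(-10))**2 = 60**2 = 3600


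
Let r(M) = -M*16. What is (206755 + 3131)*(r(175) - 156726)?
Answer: -33482274036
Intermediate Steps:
r(M) = -16*M
(206755 + 3131)*(r(175) - 156726) = (206755 + 3131)*(-16*175 - 156726) = 209886*(-2800 - 156726) = 209886*(-159526) = -33482274036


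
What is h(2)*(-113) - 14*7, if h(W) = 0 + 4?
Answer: -550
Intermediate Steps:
h(W) = 4
h(2)*(-113) - 14*7 = 4*(-113) - 14*7 = -452 - 98 = -550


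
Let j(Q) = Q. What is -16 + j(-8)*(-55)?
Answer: 424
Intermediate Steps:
-16 + j(-8)*(-55) = -16 - 8*(-55) = -16 + 440 = 424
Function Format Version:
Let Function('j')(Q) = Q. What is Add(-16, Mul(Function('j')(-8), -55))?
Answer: 424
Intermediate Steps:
Add(-16, Mul(Function('j')(-8), -55)) = Add(-16, Mul(-8, -55)) = Add(-16, 440) = 424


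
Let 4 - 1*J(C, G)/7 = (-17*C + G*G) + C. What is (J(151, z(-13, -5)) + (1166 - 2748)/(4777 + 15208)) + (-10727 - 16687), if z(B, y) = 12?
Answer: -32781336/2855 ≈ -11482.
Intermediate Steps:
J(C, G) = 28 - 7*G**2 + 112*C (J(C, G) = 28 - 7*((-17*C + G*G) + C) = 28 - 7*((-17*C + G**2) + C) = 28 - 7*((G**2 - 17*C) + C) = 28 - 7*(G**2 - 16*C) = 28 + (-7*G**2 + 112*C) = 28 - 7*G**2 + 112*C)
(J(151, z(-13, -5)) + (1166 - 2748)/(4777 + 15208)) + (-10727 - 16687) = ((28 - 7*12**2 + 112*151) + (1166 - 2748)/(4777 + 15208)) + (-10727 - 16687) = ((28 - 7*144 + 16912) - 1582/19985) - 27414 = ((28 - 1008 + 16912) - 1582*1/19985) - 27414 = (15932 - 226/2855) - 27414 = 45485634/2855 - 27414 = -32781336/2855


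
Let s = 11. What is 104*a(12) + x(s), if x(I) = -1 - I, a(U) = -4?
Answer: -428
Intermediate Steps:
104*a(12) + x(s) = 104*(-4) + (-1 - 1*11) = -416 + (-1 - 11) = -416 - 12 = -428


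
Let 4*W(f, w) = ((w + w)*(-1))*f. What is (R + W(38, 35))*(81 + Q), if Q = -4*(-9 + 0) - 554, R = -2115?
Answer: 1214860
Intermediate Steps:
Q = -518 (Q = -4*(-9) - 554 = 36 - 554 = -518)
W(f, w) = -f*w/2 (W(f, w) = (((w + w)*(-1))*f)/4 = (((2*w)*(-1))*f)/4 = ((-2*w)*f)/4 = (-2*f*w)/4 = -f*w/2)
(R + W(38, 35))*(81 + Q) = (-2115 - 1/2*38*35)*(81 - 518) = (-2115 - 665)*(-437) = -2780*(-437) = 1214860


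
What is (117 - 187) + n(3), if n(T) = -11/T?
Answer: -221/3 ≈ -73.667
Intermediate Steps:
(117 - 187) + n(3) = (117 - 187) - 11/3 = -70 - 11*⅓ = -70 - 11/3 = -221/3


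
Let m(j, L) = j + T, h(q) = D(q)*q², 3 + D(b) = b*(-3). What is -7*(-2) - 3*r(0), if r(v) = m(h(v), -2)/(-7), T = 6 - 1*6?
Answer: 14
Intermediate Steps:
D(b) = -3 - 3*b (D(b) = -3 + b*(-3) = -3 - 3*b)
T = 0 (T = 6 - 6 = 0)
h(q) = q²*(-3 - 3*q) (h(q) = (-3 - 3*q)*q² = q²*(-3 - 3*q))
m(j, L) = j (m(j, L) = j + 0 = j)
r(v) = -3*v²*(-1 - v)/7 (r(v) = (3*v²*(-1 - v))/(-7) = (3*v²*(-1 - v))*(-⅐) = -3*v²*(-1 - v)/7)
-7*(-2) - 3*r(0) = -7*(-2) - 9*0²*(1 + 0)/7 = 14 - 9*0/7 = 14 - 3*0 = 14 + 0 = 14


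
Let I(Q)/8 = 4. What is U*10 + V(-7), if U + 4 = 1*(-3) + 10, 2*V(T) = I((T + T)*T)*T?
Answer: -82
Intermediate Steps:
I(Q) = 32 (I(Q) = 8*4 = 32)
V(T) = 16*T (V(T) = (32*T)/2 = 16*T)
U = 3 (U = -4 + (1*(-3) + 10) = -4 + (-3 + 10) = -4 + 7 = 3)
U*10 + V(-7) = 3*10 + 16*(-7) = 30 - 112 = -82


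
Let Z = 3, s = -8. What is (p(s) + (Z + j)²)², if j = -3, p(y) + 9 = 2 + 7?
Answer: 0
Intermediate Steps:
p(y) = 0 (p(y) = -9 + (2 + 7) = -9 + 9 = 0)
(p(s) + (Z + j)²)² = (0 + (3 - 3)²)² = (0 + 0²)² = (0 + 0)² = 0² = 0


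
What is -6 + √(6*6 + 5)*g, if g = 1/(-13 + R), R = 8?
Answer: -6 - √41/5 ≈ -7.2806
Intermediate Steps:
g = -⅕ (g = 1/(-13 + 8) = 1/(-5) = -⅕ ≈ -0.20000)
-6 + √(6*6 + 5)*g = -6 + √(6*6 + 5)*(-⅕) = -6 + √(36 + 5)*(-⅕) = -6 + √41*(-⅕) = -6 - √41/5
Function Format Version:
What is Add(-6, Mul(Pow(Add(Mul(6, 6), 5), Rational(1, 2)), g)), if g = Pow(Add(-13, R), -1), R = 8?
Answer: Add(-6, Mul(Rational(-1, 5), Pow(41, Rational(1, 2)))) ≈ -7.2806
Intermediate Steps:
g = Rational(-1, 5) (g = Pow(Add(-13, 8), -1) = Pow(-5, -1) = Rational(-1, 5) ≈ -0.20000)
Add(-6, Mul(Pow(Add(Mul(6, 6), 5), Rational(1, 2)), g)) = Add(-6, Mul(Pow(Add(Mul(6, 6), 5), Rational(1, 2)), Rational(-1, 5))) = Add(-6, Mul(Pow(Add(36, 5), Rational(1, 2)), Rational(-1, 5))) = Add(-6, Mul(Pow(41, Rational(1, 2)), Rational(-1, 5))) = Add(-6, Mul(Rational(-1, 5), Pow(41, Rational(1, 2))))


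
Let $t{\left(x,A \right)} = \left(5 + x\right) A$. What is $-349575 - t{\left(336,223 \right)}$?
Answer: $-425618$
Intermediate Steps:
$t{\left(x,A \right)} = A \left(5 + x\right)$
$-349575 - t{\left(336,223 \right)} = -349575 - 223 \left(5 + 336\right) = -349575 - 223 \cdot 341 = -349575 - 76043 = -425618$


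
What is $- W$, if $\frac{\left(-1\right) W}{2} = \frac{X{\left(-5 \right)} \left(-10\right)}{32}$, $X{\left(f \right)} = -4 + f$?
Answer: $\frac{45}{8} \approx 5.625$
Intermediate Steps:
$W = - \frac{45}{8}$ ($W = - 2 \frac{\left(-4 - 5\right) \left(-10\right)}{32} = - 2 \left(-9\right) \left(-10\right) \frac{1}{32} = - 2 \cdot 90 \cdot \frac{1}{32} = \left(-2\right) \frac{45}{16} = - \frac{45}{8} \approx -5.625$)
$- W = \left(-1\right) \left(- \frac{45}{8}\right) = \frac{45}{8}$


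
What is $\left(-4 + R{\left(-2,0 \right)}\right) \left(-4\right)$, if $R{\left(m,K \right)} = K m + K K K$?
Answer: $16$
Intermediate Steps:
$R{\left(m,K \right)} = K^{3} + K m$ ($R{\left(m,K \right)} = K m + K^{2} K = K m + K^{3} = K^{3} + K m$)
$\left(-4 + R{\left(-2,0 \right)}\right) \left(-4\right) = \left(-4 + 0 \left(-2 + 0^{2}\right)\right) \left(-4\right) = \left(-4 + 0 \left(-2 + 0\right)\right) \left(-4\right) = \left(-4 + 0 \left(-2\right)\right) \left(-4\right) = \left(-4 + 0\right) \left(-4\right) = \left(-4\right) \left(-4\right) = 16$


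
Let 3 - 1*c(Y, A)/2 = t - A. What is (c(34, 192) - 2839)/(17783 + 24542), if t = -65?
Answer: -2319/42325 ≈ -0.054790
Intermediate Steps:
c(Y, A) = 136 + 2*A (c(Y, A) = 6 - 2*(-65 - A) = 6 + (130 + 2*A) = 136 + 2*A)
(c(34, 192) - 2839)/(17783 + 24542) = ((136 + 2*192) - 2839)/(17783 + 24542) = ((136 + 384) - 2839)/42325 = (520 - 2839)*(1/42325) = -2319*1/42325 = -2319/42325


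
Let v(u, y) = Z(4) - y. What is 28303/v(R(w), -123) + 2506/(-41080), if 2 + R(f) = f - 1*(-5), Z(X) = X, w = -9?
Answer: 581184489/2608580 ≈ 222.80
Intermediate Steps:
R(f) = 3 + f (R(f) = -2 + (f - 1*(-5)) = -2 + (f + 5) = -2 + (5 + f) = 3 + f)
v(u, y) = 4 - y
28303/v(R(w), -123) + 2506/(-41080) = 28303/(4 - 1*(-123)) + 2506/(-41080) = 28303/(4 + 123) + 2506*(-1/41080) = 28303/127 - 1253/20540 = 581184489/2608580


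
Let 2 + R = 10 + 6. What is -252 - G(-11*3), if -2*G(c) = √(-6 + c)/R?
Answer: -252 + I*√39/28 ≈ -252.0 + 0.22304*I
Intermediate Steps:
R = 14 (R = -2 + (10 + 6) = -2 + 16 = 14)
G(c) = -√(-6 + c)/28 (G(c) = -√(-6 + c)/(2*14) = -√(-6 + c)/28)
-252 - G(-11*3) = -252 - (-1)*√(-6 - 11*3)/28 = -252 - (-1)*√(-6 - 33)/28 = -252 - (-1)*√(-39)/28 = -252 - (-1)*I*√39/28 = -252 + I*√39/28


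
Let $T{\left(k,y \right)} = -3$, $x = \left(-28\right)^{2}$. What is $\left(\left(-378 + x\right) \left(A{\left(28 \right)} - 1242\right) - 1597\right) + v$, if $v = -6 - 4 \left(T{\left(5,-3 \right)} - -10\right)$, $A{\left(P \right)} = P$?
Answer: $-494515$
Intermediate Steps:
$x = 784$
$v = -34$ ($v = -6 - 4 \left(-3 - -10\right) = -6 - 4 \left(-3 + 10\right) = -6 - 28 = -34$)
$\left(\left(-378 + x\right) \left(A{\left(28 \right)} - 1242\right) - 1597\right) + v = \left(\left(-378 + 784\right) \left(28 - 1242\right) - 1597\right) - 34 = \left(406 \left(-1214\right) - 1597\right) - 34 = \left(-492884 - 1597\right) - 34 = -494481 - 34 = -494515$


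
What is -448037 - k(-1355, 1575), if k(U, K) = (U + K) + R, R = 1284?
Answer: -449541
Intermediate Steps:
k(U, K) = 1284 + K + U (k(U, K) = (U + K) + 1284 = (K + U) + 1284 = 1284 + K + U)
-448037 - k(-1355, 1575) = -448037 - (1284 + 1575 - 1355) = -448037 - 1*1504 = -448037 - 1504 = -449541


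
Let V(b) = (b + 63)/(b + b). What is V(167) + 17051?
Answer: 2847632/167 ≈ 17052.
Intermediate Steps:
V(b) = (63 + b)/(2*b) (V(b) = (63 + b)/((2*b)) = (63 + b)*(1/(2*b)) = (63 + b)/(2*b))
V(167) + 17051 = (½)*(63 + 167)/167 + 17051 = (½)*(1/167)*230 + 17051 = 115/167 + 17051 = 2847632/167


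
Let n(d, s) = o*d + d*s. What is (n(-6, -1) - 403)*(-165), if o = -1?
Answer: 64515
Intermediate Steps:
n(d, s) = -d + d*s
(n(-6, -1) - 403)*(-165) = (-6*(-1 - 1) - 403)*(-165) = (-6*(-2) - 403)*(-165) = (12 - 403)*(-165) = -391*(-165) = 64515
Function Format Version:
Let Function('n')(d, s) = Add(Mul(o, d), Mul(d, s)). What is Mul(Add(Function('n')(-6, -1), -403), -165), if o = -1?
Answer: 64515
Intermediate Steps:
Function('n')(d, s) = Add(Mul(-1, d), Mul(d, s))
Mul(Add(Function('n')(-6, -1), -403), -165) = Mul(Add(Mul(-6, Add(-1, -1)), -403), -165) = Mul(Add(Mul(-6, -2), -403), -165) = Mul(Add(12, -403), -165) = Mul(-391, -165) = 64515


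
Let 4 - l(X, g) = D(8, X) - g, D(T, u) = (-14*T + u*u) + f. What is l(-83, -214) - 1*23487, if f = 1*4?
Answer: -30478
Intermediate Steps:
f = 4
D(T, u) = 4 + u**2 - 14*T (D(T, u) = (-14*T + u*u) + 4 = (-14*T + u**2) + 4 = (u**2 - 14*T) + 4 = 4 + u**2 - 14*T)
l(X, g) = 112 + g - X**2 (l(X, g) = 4 - ((4 + X**2 - 14*8) - g) = 4 - ((4 + X**2 - 112) - g) = 4 - ((-108 + X**2) - g) = 4 - (-108 + X**2 - g) = 4 + (108 + g - X**2) = 112 + g - X**2)
l(-83, -214) - 1*23487 = (112 - 214 - 1*(-83)**2) - 1*23487 = (112 - 214 - 1*6889) - 23487 = (112 - 214 - 6889) - 23487 = -6991 - 23487 = -30478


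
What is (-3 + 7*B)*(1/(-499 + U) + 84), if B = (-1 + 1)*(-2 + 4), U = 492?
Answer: -1761/7 ≈ -251.57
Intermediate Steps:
B = 0 (B = 0*2 = 0)
(-3 + 7*B)*(1/(-499 + U) + 84) = (-3 + 7*0)*(1/(-499 + 492) + 84) = (-3 + 0)*(1/(-7) + 84) = -3*(-1/7 + 84) = -3*587/7 = -1761/7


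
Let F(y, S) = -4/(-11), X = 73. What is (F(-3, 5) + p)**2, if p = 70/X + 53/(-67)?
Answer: 817674025/2894547601 ≈ 0.28249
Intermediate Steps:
F(y, S) = 4/11 (F(y, S) = -4*(-1/11) = 4/11)
p = 821/4891 (p = 70/73 + 53/(-67) = 70*(1/73) + 53*(-1/67) = 70/73 - 53/67 = 821/4891 ≈ 0.16786)
(F(-3, 5) + p)**2 = (4/11 + 821/4891)**2 = (28595/53801)**2 = 817674025/2894547601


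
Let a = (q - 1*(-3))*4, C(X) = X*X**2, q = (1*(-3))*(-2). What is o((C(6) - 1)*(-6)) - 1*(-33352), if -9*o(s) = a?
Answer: 33348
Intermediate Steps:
q = 6 (q = -3*(-2) = 6)
C(X) = X**3
a = 36 (a = (6 - 1*(-3))*4 = (6 + 3)*4 = 9*4 = 36)
o(s) = -4 (o(s) = -1/9*36 = -4)
o((C(6) - 1)*(-6)) - 1*(-33352) = -4 - 1*(-33352) = -4 + 33352 = 33348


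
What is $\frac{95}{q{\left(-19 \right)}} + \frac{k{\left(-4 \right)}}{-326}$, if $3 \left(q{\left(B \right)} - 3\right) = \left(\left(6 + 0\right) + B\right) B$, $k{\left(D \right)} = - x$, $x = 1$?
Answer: $\frac{46583}{41728} \approx 1.1163$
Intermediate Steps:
$k{\left(D \right)} = -1$ ($k{\left(D \right)} = \left(-1\right) 1 = -1$)
$q{\left(B \right)} = 3 + \frac{B \left(6 + B\right)}{3}$ ($q{\left(B \right)} = 3 + \frac{\left(\left(6 + 0\right) + B\right) B}{3} = 3 + \frac{\left(6 + B\right) B}{3} = 3 + \frac{B \left(6 + B\right)}{3}$)
$\frac{95}{q{\left(-19 \right)}} + \frac{k{\left(-4 \right)}}{-326} = \frac{95}{3 + 2 \left(-19\right) + \frac{\left(-19\right)^{2}}{3}} - \frac{1}{-326} = \frac{95}{3 - 38 + \frac{1}{3} \cdot 361} - - \frac{1}{326} = \frac{95}{3 - 38 + \frac{361}{3}} + \frac{1}{326} = \frac{95}{\frac{256}{3}} + \frac{1}{326} = 95 \cdot \frac{3}{256} + \frac{1}{326} = \frac{285}{256} + \frac{1}{326} = \frac{46583}{41728}$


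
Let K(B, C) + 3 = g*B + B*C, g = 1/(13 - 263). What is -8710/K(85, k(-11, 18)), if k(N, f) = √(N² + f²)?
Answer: -72728500/8037784611 - 1850875000*√445/8037784611 ≈ -4.8666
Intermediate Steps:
g = -1/250 (g = 1/(-250) = -1/250 ≈ -0.0040000)
K(B, C) = -3 - B/250 + B*C (K(B, C) = -3 + (-B/250 + B*C) = -3 - B/250 + B*C)
-8710/K(85, k(-11, 18)) = -8710/(-3 - 1/250*85 + 85*√((-11)² + 18²)) = -8710/(-3 - 17/50 + 85*√(121 + 324)) = -8710/(-3 - 17/50 + 85*√445) = -8710/(-167/50 + 85*√445)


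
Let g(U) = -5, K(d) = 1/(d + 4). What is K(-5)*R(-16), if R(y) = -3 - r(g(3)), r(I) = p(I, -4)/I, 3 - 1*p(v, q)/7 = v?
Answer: -41/5 ≈ -8.2000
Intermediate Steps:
K(d) = 1/(4 + d)
p(v, q) = 21 - 7*v
r(I) = (21 - 7*I)/I
R(y) = 41/5 (R(y) = -3 - (-7 + 21/(-5)) = -3 - (-7 + 21*(-1/5)) = -3 - (-7 - 21/5) = -3 - 1*(-56/5) = -3 + 56/5 = 41/5)
K(-5)*R(-16) = (41/5)/(4 - 5) = (41/5)/(-1) = -1*41/5 = -41/5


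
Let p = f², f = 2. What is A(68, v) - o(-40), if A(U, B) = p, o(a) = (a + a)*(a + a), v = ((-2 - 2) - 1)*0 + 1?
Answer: -6396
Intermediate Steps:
v = 1 (v = (-4 - 1)*0 + 1 = -5*0 + 1 = 0 + 1 = 1)
o(a) = 4*a² (o(a) = (2*a)*(2*a) = 4*a²)
p = 4 (p = 2² = 4)
A(U, B) = 4
A(68, v) - o(-40) = 4 - 4*(-40)² = 4 - 4*1600 = 4 - 1*6400 = 4 - 6400 = -6396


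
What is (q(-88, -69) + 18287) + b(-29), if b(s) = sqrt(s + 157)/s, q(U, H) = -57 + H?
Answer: 18161 - 8*sqrt(2)/29 ≈ 18161.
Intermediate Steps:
b(s) = sqrt(157 + s)/s
(q(-88, -69) + 18287) + b(-29) = ((-57 - 69) + 18287) + sqrt(157 - 29)/(-29) = (-126 + 18287) - 8*sqrt(2)/29 = 18161 - 8*sqrt(2)/29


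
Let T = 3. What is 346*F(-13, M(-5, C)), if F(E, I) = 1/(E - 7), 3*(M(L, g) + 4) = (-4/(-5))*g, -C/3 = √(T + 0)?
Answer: -173/10 ≈ -17.300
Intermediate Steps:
C = -3*√3 (C = -3*√(3 + 0) = -3*√3 ≈ -5.1962)
M(L, g) = -4 + 4*g/15 (M(L, g) = -4 + ((-4/(-5))*g)/3 = -4 + ((-4*(-⅕))*g)/3 = -4 + (4*g/5)/3 = -4 + 4*g/15)
F(E, I) = 1/(-7 + E)
346*F(-13, M(-5, C)) = 346/(-7 - 13) = 346/(-20) = 346*(-1/20) = -173/10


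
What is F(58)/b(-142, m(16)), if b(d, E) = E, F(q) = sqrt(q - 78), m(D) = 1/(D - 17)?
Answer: -2*I*sqrt(5) ≈ -4.4721*I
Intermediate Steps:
m(D) = 1/(-17 + D)
F(q) = sqrt(-78 + q)
F(58)/b(-142, m(16)) = sqrt(-78 + 58)/(1/(-17 + 16)) = sqrt(-20)/(1/(-1)) = (2*I*sqrt(5))/(-1) = (2*I*sqrt(5))*(-1) = -2*I*sqrt(5)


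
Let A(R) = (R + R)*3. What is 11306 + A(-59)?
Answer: 10952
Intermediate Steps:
A(R) = 6*R (A(R) = (2*R)*3 = 6*R)
11306 + A(-59) = 11306 + 6*(-59) = 11306 - 354 = 10952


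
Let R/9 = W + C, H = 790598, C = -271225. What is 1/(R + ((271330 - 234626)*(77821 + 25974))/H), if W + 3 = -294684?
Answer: -395299/2011435183352 ≈ -1.9653e-7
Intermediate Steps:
W = -294687 (W = -3 - 294684 = -294687)
R = -5093208 (R = 9*(-294687 - 271225) = 9*(-565912) = -5093208)
1/(R + ((271330 - 234626)*(77821 + 25974))/H) = 1/(-5093208 + ((271330 - 234626)*(77821 + 25974))/790598) = 1/(-5093208 + (36704*103795)*(1/790598)) = 1/(-5093208 + 3809691680*(1/790598)) = 1/(-5093208 + 1904845840/395299) = 1/(-2011435183352/395299) = -395299/2011435183352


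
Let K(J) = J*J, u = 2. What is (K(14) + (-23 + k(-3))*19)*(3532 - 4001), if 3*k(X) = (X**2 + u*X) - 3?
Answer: 113029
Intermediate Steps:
k(X) = -1 + X**2/3 + 2*X/3 (k(X) = ((X**2 + 2*X) - 3)/3 = (-3 + X**2 + 2*X)/3 = -1 + X**2/3 + 2*X/3)
K(J) = J**2
(K(14) + (-23 + k(-3))*19)*(3532 - 4001) = (14**2 + (-23 + (-1 + (1/3)*(-3)**2 + (2/3)*(-3)))*19)*(3532 - 4001) = (196 + (-23 + (-1 + (1/3)*9 - 2))*19)*(-469) = (196 + (-23 + (-1 + 3 - 2))*19)*(-469) = (196 + (-23 + 0)*19)*(-469) = (196 - 23*19)*(-469) = (196 - 437)*(-469) = -241*(-469) = 113029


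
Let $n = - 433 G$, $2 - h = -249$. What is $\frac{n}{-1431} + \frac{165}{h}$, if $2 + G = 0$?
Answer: $\frac{18749}{359181} \approx 0.052199$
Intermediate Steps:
$G = -2$ ($G = -2 + 0 = -2$)
$h = 251$ ($h = 2 - -249 = 2 + 249 = 251$)
$n = 866$ ($n = \left(-433\right) \left(-2\right) = 866$)
$\frac{n}{-1431} + \frac{165}{h} = \frac{866}{-1431} + \frac{165}{251} = 866 \left(- \frac{1}{1431}\right) + 165 \cdot \frac{1}{251} = - \frac{866}{1431} + \frac{165}{251} = \frac{18749}{359181}$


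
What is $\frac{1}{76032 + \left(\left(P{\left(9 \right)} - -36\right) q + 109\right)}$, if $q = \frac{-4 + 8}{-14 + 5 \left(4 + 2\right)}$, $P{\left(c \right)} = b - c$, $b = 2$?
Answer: $\frac{4}{304593} \approx 1.3132 \cdot 10^{-5}$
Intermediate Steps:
$P{\left(c \right)} = 2 - c$
$q = \frac{1}{4}$ ($q = \frac{4}{-14 + 5 \cdot 6} = \frac{4}{-14 + 30} = \frac{4}{16} = 4 \cdot \frac{1}{16} = \frac{1}{4} \approx 0.25$)
$\frac{1}{76032 + \left(\left(P{\left(9 \right)} - -36\right) q + 109\right)} = \frac{1}{76032 + \left(\left(\left(2 - 9\right) - -36\right) \frac{1}{4} + 109\right)} = \frac{1}{76032 + \left(\left(\left(2 - 9\right) + 36\right) \frac{1}{4} + 109\right)} = \frac{1}{76032 + \left(\left(-7 + 36\right) \frac{1}{4} + 109\right)} = \frac{1}{76032 + \left(29 \cdot \frac{1}{4} + 109\right)} = \frac{1}{76032 + \left(\frac{29}{4} + 109\right)} = \frac{1}{76032 + \frac{465}{4}} = \frac{1}{\frac{304593}{4}} = \frac{4}{304593}$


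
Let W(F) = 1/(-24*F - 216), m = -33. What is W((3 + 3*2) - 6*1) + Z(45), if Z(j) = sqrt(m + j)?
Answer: -1/288 + 2*sqrt(3) ≈ 3.4606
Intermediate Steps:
W(F) = 1/(-216 - 24*F)
Z(j) = sqrt(-33 + j)
W((3 + 3*2) - 6*1) + Z(45) = -1/(216 + 24*((3 + 3*2) - 6*1)) + sqrt(-33 + 45) = -1/(216 + 24*((3 + 6) - 6)) + sqrt(12) = -1/(216 + 24*(9 - 6)) + 2*sqrt(3) = -1/(216 + 24*3) + 2*sqrt(3) = -1/(216 + 72) + 2*sqrt(3) = -1/288 + 2*sqrt(3)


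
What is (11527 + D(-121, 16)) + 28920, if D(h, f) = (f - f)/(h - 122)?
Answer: 40447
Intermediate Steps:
D(h, f) = 0 (D(h, f) = 0/(-122 + h) = 0)
(11527 + D(-121, 16)) + 28920 = (11527 + 0) + 28920 = 11527 + 28920 = 40447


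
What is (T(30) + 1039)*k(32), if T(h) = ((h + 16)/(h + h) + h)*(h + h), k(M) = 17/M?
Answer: 49045/32 ≈ 1532.7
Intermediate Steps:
T(h) = 2*h*(h + (16 + h)/(2*h)) (T(h) = ((16 + h)/((2*h)) + h)*(2*h) = ((16 + h)*(1/(2*h)) + h)*(2*h) = ((16 + h)/(2*h) + h)*(2*h) = (h + (16 + h)/(2*h))*(2*h) = 2*h*(h + (16 + h)/(2*h)))
(T(30) + 1039)*k(32) = ((16 + 30 + 2*30²) + 1039)*(17/32) = ((16 + 30 + 2*900) + 1039)*(17*(1/32)) = ((16 + 30 + 1800) + 1039)*(17/32) = (1846 + 1039)*(17/32) = 2885*(17/32) = 49045/32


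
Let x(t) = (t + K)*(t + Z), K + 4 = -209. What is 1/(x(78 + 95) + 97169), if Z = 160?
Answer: 1/83849 ≈ 1.1926e-5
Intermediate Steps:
K = -213 (K = -4 - 209 = -213)
x(t) = (-213 + t)*(160 + t) (x(t) = (t - 213)*(t + 160) = (-213 + t)*(160 + t))
1/(x(78 + 95) + 97169) = 1/((-34080 + (78 + 95)**2 - 53*(78 + 95)) + 97169) = 1/((-34080 + 173**2 - 53*173) + 97169) = 1/((-34080 + 29929 - 9169) + 97169) = 1/(-13320 + 97169) = 1/83849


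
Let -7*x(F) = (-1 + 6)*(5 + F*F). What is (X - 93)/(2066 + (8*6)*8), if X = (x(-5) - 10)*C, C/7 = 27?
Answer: -6033/2450 ≈ -2.4624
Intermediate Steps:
C = 189 (C = 7*27 = 189)
x(F) = -25/7 - 5*F**2/7 (x(F) = -(-1 + 6)*(5 + F*F)/7 = -5*(5 + F**2)/7 = -(25 + 5*F**2)/7 = -25/7 - 5*F**2/7)
X = -5940 (X = ((-25/7 - 5/7*(-5)**2) - 10)*189 = ((-25/7 - 5/7*25) - 10)*189 = ((-25/7 - 125/7) - 10)*189 = (-150/7 - 10)*189 = -220/7*189 = -5940)
(X - 93)/(2066 + (8*6)*8) = (-5940 - 93)/(2066 + (8*6)*8) = -6033/(2066 + 48*8) = -6033/(2066 + 384) = -6033/2450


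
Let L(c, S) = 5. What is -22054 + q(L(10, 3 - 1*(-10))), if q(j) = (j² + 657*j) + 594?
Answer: -18150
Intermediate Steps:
q(j) = 594 + j² + 657*j
-22054 + q(L(10, 3 - 1*(-10))) = -22054 + (594 + 5² + 657*5) = -22054 + (594 + 25 + 3285) = -22054 + 3904 = -18150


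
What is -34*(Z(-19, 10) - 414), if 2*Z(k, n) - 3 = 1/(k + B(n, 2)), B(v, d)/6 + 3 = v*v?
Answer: 7896058/563 ≈ 14025.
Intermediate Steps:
B(v, d) = -18 + 6*v² (B(v, d) = -18 + 6*(v*v) = -18 + 6*v²)
Z(k, n) = 3/2 + 1/(2*(-18 + k + 6*n²)) (Z(k, n) = 3/2 + 1/(2*(k + (-18 + 6*n²))) = 3/2 + 1/(2*(-18 + k + 6*n²)))
-34*(Z(-19, 10) - 414) = -34*((-53 + 3*(-19) + 18*10²)/(2*(-18 - 19 + 6*10²)) - 414) = -34*((-53 - 57 + 18*100)/(2*(-18 - 19 + 6*100)) - 414) = -34*((-53 - 57 + 1800)/(2*(-18 - 19 + 600)) - 414) = -34*((½)*1690/563 - 414) = -34*((½)*(1/563)*1690 - 414) = -34*(845/563 - 414) = -34*(-232237/563) = 7896058/563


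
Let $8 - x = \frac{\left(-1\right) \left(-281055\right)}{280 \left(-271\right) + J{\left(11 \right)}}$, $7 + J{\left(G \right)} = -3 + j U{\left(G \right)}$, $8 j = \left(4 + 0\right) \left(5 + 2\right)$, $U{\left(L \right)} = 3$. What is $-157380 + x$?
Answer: $- \frac{23882055238}{151759} \approx -1.5737 \cdot 10^{5}$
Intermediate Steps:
$j = \frac{7}{2}$ ($j = \frac{\left(4 + 0\right) \left(5 + 2\right)}{8} = \frac{4 \cdot 7}{8} = \frac{1}{8} \cdot 28 = \frac{7}{2} \approx 3.5$)
$J{\left(G \right)} = \frac{1}{2}$ ($J{\left(G \right)} = -7 + \left(-3 + \frac{7}{2} \cdot 3\right) = -7 + \left(-3 + \frac{21}{2}\right) = -7 + \frac{15}{2} = \frac{1}{2}$)
$x = \frac{1776182}{151759}$ ($x = 8 - \frac{\left(-1\right) \left(-281055\right)}{280 \left(-271\right) + \frac{1}{2}} = 8 - \frac{281055}{-75880 + \frac{1}{2}} = 8 - \frac{281055}{- \frac{151759}{2}} = 8 - 281055 \left(- \frac{2}{151759}\right) = 8 - - \frac{562110}{151759} = 8 + \frac{562110}{151759} = \frac{1776182}{151759} \approx 11.704$)
$-157380 + x = -157380 + \frac{1776182}{151759} = - \frac{23882055238}{151759}$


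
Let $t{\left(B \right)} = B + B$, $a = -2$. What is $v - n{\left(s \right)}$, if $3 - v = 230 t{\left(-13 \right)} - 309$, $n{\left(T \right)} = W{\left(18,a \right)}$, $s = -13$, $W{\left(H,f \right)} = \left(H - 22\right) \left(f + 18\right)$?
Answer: $6356$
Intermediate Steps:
$W{\left(H,f \right)} = \left(-22 + H\right) \left(18 + f\right)$
$t{\left(B \right)} = 2 B$
$n{\left(T \right)} = -64$ ($n{\left(T \right)} = -396 - -44 + 18 \cdot 18 + 18 \left(-2\right) = -396 + 44 + 324 - 36 = -64$)
$v = 6292$ ($v = 3 - \left(230 \cdot 2 \left(-13\right) - 309\right) = 3 - \left(230 \left(-26\right) - 309\right) = 3 - \left(-5980 - 309\right) = 3 - -6289 = 3 + 6289 = 6292$)
$v - n{\left(s \right)} = 6292 - -64 = 6292 + 64 = 6356$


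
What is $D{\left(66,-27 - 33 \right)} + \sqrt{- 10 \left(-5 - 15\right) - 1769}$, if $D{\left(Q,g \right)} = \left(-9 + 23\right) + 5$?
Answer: $19 + i \sqrt{1569} \approx 19.0 + 39.611 i$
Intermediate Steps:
$D{\left(Q,g \right)} = 19$ ($D{\left(Q,g \right)} = 14 + 5 = 19$)
$D{\left(66,-27 - 33 \right)} + \sqrt{- 10 \left(-5 - 15\right) - 1769} = 19 + \sqrt{- 10 \left(-5 - 15\right) - 1769} = 19 + \sqrt{\left(-10\right) \left(-20\right) - 1769} = 19 + \sqrt{200 - 1769} = 19 + \sqrt{-1569} = 19 + i \sqrt{1569}$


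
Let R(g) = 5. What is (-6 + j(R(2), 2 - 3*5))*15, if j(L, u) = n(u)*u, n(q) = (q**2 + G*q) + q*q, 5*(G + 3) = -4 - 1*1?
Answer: -76140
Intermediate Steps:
G = -4 (G = -3 + (-4 - 1*1)/5 = -3 + (-4 - 1)/5 = -3 + (1/5)*(-5) = -3 - 1 = -4)
n(q) = -4*q + 2*q**2 (n(q) = (q**2 - 4*q) + q*q = (q**2 - 4*q) + q**2 = -4*q + 2*q**2)
j(L, u) = 2*u**2*(-2 + u) (j(L, u) = (2*u*(-2 + u))*u = 2*u**2*(-2 + u))
(-6 + j(R(2), 2 - 3*5))*15 = (-6 + 2*(2 - 3*5)**2*(-2 + (2 - 3*5)))*15 = (-6 + 2*(2 - 15)**2*(-2 + (2 - 15)))*15 = (-6 + 2*(-13)**2*(-2 - 13))*15 = (-6 + 2*169*(-15))*15 = (-6 - 5070)*15 = -5076*15 = -76140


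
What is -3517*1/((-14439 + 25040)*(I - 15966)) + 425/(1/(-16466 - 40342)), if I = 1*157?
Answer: -4046221595367083/167591209 ≈ -2.4143e+7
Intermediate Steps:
I = 157
-3517*1/((-14439 + 25040)*(I - 15966)) + 425/(1/(-16466 - 40342)) = -3517*1/((-14439 + 25040)*(157 - 15966)) + 425/(1/(-16466 - 40342)) = -3517/(10601*(-15809)) + 425/(1/(-56808)) = -3517/(-167591209) + 425/(-1/56808) = -3517*(-1/167591209) + 425*(-56808) = 3517/167591209 - 24143400 = -4046221595367083/167591209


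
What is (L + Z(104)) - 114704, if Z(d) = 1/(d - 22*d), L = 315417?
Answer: 438357191/2184 ≈ 2.0071e+5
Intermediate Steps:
Z(d) = -1/(21*d) (Z(d) = 1/(-21*d) = -1/(21*d))
(L + Z(104)) - 114704 = (315417 - 1/21/104) - 114704 = (315417 - 1/21*1/104) - 114704 = (315417 - 1/2184) - 114704 = 688870727/2184 - 114704 = 438357191/2184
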